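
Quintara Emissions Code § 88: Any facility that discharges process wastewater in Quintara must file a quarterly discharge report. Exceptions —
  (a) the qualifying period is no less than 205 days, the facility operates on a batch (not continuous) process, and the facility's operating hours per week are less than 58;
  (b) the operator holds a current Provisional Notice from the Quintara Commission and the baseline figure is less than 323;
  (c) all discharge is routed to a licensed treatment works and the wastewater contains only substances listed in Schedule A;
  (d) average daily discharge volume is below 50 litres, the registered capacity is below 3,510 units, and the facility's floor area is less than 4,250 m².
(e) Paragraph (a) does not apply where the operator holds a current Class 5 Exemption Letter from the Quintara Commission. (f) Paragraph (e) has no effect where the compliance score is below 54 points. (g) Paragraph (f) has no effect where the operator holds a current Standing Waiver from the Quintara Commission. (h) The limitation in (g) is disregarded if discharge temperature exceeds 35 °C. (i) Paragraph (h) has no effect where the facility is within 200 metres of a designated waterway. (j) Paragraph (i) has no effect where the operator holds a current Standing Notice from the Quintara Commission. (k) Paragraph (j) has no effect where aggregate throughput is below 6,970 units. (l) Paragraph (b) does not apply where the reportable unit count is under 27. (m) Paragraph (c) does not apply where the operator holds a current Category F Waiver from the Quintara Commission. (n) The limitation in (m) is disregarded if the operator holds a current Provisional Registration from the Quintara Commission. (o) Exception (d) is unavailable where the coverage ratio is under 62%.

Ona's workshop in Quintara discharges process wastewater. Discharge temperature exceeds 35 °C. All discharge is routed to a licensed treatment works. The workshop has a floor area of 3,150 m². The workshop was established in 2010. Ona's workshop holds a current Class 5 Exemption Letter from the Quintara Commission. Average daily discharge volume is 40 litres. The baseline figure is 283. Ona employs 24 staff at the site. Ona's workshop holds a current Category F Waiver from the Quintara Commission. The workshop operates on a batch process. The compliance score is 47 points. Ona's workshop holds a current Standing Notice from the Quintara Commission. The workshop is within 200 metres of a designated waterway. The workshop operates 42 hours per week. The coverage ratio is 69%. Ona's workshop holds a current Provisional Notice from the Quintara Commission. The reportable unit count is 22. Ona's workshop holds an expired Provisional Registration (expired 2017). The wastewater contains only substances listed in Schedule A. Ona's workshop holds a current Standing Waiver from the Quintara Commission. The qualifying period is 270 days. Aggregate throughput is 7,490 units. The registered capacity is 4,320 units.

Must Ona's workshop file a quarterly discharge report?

Exception (a)'s conditions are all satisfied: the qualifying period is 270 days, meeting the 205 days threshold; the facility operates on a batch process; the facility's operating hours per week are 42, less than the 58 limit. Considering the limiting provisions: (e) would limit (a) — a current Class 5 Exemption Letter is held — but (f) sets (e) aside: (f) operates against (e): the compliance score is 47 points, below the 54 points limit. (g) is engaged (a current Standing Waiver is held), but is set aside by (h): (h) operates against (g): discharge temperature exceeds 35 °C. (i) would limit (h) — the workshop is within 200 m of a designated waterway — but (j) sets (i) aside: (j) applies — a current Standing Notice is held. (k) does not operate here (aggregate throughput is 7,490 units, not below 6,970 units), so (j) stands. So (a) applies.
Exception (b): a current Provisional Notice is held; the baseline figure is 283, less than the 323 limit — every condition holds. However, paragraph (l) must be considered: (l) operates — the reportable unit count is 22, under the 27 limit. (b) is therefore removed.
Exception (c) is satisfied on its face — discharge is routed to a licensed treatment works; the wastewater is Schedule-A-only. Turning to paragraphs (m)–(n): (m) is triggered — a current Category F Waiver is held. (n), which would lift (m), is inapplicable — there is no Provisional Registration in force. So (c) is unavailable.
Exception (d) requires that the registered capacity is below 3,510 units; but the registered capacity is 4,320 units, not below 3,510 units, so (d) is unavailable.

No — exception (a) applies; Ona's workshop is not required to file a quarterly discharge report.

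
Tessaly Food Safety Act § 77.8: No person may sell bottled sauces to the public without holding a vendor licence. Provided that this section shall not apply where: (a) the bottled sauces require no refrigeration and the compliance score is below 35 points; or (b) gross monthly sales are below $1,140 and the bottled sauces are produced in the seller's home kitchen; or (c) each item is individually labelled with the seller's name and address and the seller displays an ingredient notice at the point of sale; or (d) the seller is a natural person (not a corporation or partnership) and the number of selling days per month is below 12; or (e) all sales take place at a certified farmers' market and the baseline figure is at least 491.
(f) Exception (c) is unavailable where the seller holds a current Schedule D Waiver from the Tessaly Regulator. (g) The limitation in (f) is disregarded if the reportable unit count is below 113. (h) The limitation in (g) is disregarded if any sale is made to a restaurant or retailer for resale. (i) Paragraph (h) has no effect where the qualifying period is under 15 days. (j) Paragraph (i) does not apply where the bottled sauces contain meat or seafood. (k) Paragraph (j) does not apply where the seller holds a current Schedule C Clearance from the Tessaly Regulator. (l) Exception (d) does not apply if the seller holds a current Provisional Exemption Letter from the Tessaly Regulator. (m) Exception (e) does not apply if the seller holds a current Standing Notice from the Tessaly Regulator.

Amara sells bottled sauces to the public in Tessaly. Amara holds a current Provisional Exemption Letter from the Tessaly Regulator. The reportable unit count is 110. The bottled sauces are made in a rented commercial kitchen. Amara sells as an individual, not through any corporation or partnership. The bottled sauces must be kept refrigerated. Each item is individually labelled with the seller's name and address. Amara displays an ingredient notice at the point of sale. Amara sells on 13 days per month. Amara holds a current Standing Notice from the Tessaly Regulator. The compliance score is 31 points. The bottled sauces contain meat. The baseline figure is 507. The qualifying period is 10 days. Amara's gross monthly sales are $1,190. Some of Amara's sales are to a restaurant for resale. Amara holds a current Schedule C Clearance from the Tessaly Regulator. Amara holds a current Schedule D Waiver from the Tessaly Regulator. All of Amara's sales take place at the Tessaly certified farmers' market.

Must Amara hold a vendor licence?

No — exception (c) applies; Amara is not required to hold a vendor licence.

Exception (a) fails — the bottled sauces require refrigeration.
Exception (b) does not apply: gross monthly sales are $1,190, not below $1,140.
Exception (c): items are individually labelled; an ingredient notice is displayed — every condition holds. Under paragraphs (f)–(k): (f) applies (a current Schedule D Waiver is held), but yields to (g): (g) operates against (f): the reportable unit count is 110, below the 113 limit. (h) is engaged (some sales are to a restaurant for resale), but is set aside by (i): (i) is engaged — the qualifying period is 10 days, under the 15 days limit. (j) would limit (i) — the bottled sauces contain meat — but (k) sets (j) aside: (k) operates against (j): a current Schedule C Clearance is held. (c) remains available.
Exception (d) requires that the number of selling days per month is below 12; but the number of selling days per month is 13, not below 12, so (d) is unavailable.
Exception (e)'s conditions are all satisfied: all sales are at a certified farmers' market; the baseline figure is 507, meeting the 491 threshold. Turning to paragraph (m): (m) operates against (e): a current Standing Notice is held. (e) is therefore removed.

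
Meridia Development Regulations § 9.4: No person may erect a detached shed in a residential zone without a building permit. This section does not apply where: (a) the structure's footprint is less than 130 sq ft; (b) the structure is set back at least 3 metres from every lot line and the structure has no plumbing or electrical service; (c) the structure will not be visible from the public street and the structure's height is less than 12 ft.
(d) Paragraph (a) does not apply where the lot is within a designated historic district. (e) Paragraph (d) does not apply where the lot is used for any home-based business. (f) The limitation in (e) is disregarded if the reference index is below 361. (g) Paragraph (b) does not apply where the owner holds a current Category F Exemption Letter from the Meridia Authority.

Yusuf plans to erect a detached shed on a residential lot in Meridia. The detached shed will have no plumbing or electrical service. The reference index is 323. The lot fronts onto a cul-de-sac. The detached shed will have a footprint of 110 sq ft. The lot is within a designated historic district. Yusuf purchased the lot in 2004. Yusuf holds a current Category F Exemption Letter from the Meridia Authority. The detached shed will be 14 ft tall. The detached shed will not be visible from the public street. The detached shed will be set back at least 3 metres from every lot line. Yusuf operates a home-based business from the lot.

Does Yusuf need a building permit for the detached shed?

Yes — Yusuf must obtain a building permit.

All of (a)'s requirements are met (the structure's footprint is 110 sq ft, less than the 130 sq ft limit). Turning to paragraphs (d)–(f): (d) operates — the lot is in a historic district. (e) operates (a home-based business operates on the lot), but is overridden by (f): (f) is triggered — the reference index is 323, below the 361 limit. (a) is therefore removed.
Exception (b): the setback is at least 3 m on every side; there is no plumbing or electrical service — every condition holds. But: (g) is engaged — a current Category F Exemption Letter is held. So (b) is unavailable.
Exception (c) fails — the structure's height is 14 ft, not less than 12 ft.
No exception is made out. Yusuf falls within the general rule.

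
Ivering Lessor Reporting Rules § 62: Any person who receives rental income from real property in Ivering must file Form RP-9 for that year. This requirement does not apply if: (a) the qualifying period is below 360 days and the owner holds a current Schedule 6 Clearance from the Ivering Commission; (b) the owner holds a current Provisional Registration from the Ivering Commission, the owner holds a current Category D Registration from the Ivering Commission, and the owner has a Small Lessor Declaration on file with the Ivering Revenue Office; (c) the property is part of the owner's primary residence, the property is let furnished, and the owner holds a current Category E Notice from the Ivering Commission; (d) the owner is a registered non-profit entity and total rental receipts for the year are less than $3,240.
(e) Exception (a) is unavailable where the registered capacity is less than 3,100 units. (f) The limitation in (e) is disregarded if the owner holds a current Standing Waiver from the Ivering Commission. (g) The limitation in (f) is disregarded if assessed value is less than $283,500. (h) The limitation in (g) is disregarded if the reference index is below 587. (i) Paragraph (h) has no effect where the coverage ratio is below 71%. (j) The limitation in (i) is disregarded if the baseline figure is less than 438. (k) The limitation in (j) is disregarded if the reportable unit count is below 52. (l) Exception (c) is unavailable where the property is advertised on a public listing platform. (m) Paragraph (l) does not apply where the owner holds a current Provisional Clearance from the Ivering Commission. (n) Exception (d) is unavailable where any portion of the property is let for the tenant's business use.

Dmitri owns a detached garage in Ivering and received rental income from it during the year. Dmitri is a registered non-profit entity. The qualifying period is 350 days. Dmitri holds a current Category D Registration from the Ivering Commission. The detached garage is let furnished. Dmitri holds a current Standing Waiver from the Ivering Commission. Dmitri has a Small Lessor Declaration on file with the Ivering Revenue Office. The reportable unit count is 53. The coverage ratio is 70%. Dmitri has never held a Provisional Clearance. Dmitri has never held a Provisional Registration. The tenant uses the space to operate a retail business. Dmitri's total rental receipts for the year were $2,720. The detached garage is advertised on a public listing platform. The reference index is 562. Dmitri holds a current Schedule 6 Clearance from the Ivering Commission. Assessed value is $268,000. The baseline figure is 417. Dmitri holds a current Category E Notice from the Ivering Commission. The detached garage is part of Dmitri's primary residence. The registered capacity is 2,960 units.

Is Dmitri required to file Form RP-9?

No — exception (a) applies; Dmitri is not required to file Form RP-9.

Exception (a) is satisfied on its face — the qualifying period is 350 days, below the 360 days limit; a current Schedule 6 Clearance is held. Considering the limiting provisions: (e) would limit (a) — the registered capacity is 2,960 units, less than the 3,100 units limit — but (f) sets (e) aside: (f) operates against (e): a current Standing Waiver is held. (g) is engaged (assessed value is $268,000, less than the $283,500 limit), but is overridden by (h): (h) operates against (g): the reference index is 562, below the 587 limit. (i) would limit (h) — the coverage ratio is 70%, below the 71% limit — but (j) sets (i) aside: (j) is engaged — the baseline figure is 417, less than the 438 limit. (k), which would lift (j), is inapplicable — the reportable unit count is 53, not below 52. (a) remains available.
Exception (b) requires that the owner holds a current Provisional Registration from the Ivering Commission; but no current Provisional Registration is held, so (b) is unavailable.
Exception (c) is satisfied on its face — the detached garage is part of the primary residence; the property is let furnished; a current Category E Notice is held. But: (l) is engaged — the property is publicly advertised. (m), which would lift (l), does not operate here — no current Provisional Clearance is held. (c) is therefore removed.
Exception (d) is satisfied on its face — Dmitri is a registered non-profit; total rental receipts for the year are $2,720, less than the $3,240 limit. But: (n) is triggered — the space is let for business use. (d) is therefore removed.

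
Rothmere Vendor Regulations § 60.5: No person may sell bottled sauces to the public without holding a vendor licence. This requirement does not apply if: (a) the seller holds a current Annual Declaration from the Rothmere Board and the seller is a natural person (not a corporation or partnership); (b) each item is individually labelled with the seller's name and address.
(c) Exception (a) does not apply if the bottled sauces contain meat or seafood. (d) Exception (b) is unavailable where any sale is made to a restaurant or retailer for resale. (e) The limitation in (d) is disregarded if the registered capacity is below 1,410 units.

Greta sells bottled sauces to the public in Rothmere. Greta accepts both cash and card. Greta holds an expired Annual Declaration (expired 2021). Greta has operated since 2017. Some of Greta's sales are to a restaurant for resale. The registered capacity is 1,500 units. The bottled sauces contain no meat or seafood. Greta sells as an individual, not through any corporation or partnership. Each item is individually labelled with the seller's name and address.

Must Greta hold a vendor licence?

Exception (a) fails — there is no Annual Declaration in force.
Exception (b)'s conditions are all satisfied: items are individually labelled. However, paragraphs (d)–(e) must be considered: (d) operates against (b): some sales are to a restaurant for resale. (e) is not engaged (the registered capacity is 1,500 units, not below 1,410 units), so (d) stands. So (b) is unavailable.
No exception is made out. Greta falls within the general rule.

Yes — Greta must hold a vendor licence.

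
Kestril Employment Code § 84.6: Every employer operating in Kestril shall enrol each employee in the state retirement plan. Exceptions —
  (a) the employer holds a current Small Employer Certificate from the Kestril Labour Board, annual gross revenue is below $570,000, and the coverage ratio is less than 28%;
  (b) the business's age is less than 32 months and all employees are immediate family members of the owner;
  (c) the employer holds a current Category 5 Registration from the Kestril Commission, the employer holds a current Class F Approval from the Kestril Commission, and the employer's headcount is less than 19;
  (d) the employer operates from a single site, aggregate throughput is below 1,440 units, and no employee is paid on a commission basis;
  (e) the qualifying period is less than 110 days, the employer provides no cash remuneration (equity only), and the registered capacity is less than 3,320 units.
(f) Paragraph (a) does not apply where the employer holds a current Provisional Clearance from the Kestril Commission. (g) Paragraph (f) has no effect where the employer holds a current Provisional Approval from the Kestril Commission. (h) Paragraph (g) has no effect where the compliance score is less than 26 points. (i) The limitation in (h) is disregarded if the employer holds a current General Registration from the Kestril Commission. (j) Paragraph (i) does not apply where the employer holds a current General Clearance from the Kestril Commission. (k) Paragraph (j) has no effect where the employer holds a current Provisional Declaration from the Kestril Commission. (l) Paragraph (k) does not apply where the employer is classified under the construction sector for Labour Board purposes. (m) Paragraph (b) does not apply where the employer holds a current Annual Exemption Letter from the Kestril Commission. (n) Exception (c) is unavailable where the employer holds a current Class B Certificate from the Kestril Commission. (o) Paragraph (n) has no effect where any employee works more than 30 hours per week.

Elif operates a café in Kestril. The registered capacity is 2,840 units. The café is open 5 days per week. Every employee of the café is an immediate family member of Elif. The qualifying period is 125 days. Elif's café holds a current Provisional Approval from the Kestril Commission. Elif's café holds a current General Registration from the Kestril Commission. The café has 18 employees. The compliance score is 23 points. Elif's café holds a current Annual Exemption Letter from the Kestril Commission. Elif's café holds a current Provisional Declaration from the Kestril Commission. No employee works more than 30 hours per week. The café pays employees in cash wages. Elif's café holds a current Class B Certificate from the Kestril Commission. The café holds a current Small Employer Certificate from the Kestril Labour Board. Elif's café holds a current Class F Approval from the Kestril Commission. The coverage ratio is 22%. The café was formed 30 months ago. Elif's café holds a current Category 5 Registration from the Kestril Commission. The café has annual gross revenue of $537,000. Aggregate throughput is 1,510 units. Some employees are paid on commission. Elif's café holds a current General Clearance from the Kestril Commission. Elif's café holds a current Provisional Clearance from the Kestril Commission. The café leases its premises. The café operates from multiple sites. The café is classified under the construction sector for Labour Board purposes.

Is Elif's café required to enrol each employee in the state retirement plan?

Yes — Elif's café must enrol each employee in the state retirement plan.

All of (a)'s requirements are met (a current Small Employer Certificate is held; annual gross revenue is $537,000, below the $570,000 limit; the coverage ratio is 22%, less than the 28% limit). But: (f) applies — a current Provisional Clearance is held. (g) would limit (f) — a current Provisional Approval is held — but (h) sets (g) aside: (h) applies — the compliance score is 23 points, less than the 26 points limit. (i) is triggered (a current General Registration is held), but is overridden by (j): (j) is engaged — a current General Clearance is held. (k) applies (a current Provisional Declaration is held), but is overridden by (l): (l) applies — the café is classified under the construction sector. So (a) is unavailable.
Exception (b): the business's age is 30 months, less than the 32 months limit; every employee is an immediate family member — every condition holds. However, paragraph (m) must be considered: (m) operates against (b): a current Annual Exemption Letter is held. (b) is therefore removed.
Exception (c) is satisfied on its face — a current Category 5 Registration is held; a current Class F Approval is held; the employer's headcount is 18, less than the 19 limit. Turning to paragraphs (n)–(o): (n) operates against (c): a current Class B Certificate is held. (o), which would lift (n), does not operate here — no employee exceeds 30 hours/week. So (c) is unavailable.
Exception (d) requires that the employer operates from a single site; but the employer operates from multiple sites, so (d) is unavailable.
Exception (e) requires that the qualifying period is less than 110 days; but the qualifying period is 125 days, not less than 110 days, so (e) is unavailable.
No exception applies. The general rule governs.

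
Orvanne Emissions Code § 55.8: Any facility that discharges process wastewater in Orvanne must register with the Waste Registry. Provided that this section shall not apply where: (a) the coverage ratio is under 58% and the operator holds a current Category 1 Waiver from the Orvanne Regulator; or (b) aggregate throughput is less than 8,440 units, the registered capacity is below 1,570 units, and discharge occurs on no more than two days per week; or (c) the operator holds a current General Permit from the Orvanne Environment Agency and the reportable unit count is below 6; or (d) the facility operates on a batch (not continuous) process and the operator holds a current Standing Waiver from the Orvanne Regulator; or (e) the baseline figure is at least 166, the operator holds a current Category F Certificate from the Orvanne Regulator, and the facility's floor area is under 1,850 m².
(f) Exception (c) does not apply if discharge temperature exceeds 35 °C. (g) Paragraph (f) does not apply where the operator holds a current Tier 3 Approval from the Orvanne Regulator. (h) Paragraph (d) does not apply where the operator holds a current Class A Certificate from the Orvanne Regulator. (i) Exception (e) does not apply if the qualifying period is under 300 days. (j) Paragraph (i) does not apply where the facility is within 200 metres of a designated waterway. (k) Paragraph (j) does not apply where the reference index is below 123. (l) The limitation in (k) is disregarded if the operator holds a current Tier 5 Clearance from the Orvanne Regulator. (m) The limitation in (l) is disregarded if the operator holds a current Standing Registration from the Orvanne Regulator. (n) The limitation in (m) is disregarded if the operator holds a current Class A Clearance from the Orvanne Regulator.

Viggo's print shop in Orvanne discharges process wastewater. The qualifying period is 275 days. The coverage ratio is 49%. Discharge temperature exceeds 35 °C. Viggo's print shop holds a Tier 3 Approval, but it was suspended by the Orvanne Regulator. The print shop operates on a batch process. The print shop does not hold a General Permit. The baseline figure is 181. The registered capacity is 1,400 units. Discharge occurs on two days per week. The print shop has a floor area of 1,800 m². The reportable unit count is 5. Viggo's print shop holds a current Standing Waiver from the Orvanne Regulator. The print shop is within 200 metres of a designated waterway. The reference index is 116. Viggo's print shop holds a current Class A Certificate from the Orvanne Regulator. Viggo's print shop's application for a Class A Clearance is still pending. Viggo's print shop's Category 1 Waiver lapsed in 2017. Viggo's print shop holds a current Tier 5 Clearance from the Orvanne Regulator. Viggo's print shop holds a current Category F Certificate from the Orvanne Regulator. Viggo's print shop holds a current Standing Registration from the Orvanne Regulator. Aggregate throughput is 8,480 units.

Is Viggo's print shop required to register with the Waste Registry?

Yes — Viggo's print shop must register with the Waste Registry.

Exception (a) requires that the operator holds a current Category 1 Waiver from the Orvanne Regulator; but there is no Category 1 Waiver in force, so (a) is unavailable.
Exception (b) fails — aggregate throughput is 8,480 units, not less than 8,440 units.
Exception (c) requires that the operator holds a current General Permit from the Orvanne Environment Agency; but no General Permit is held, so (c) is unavailable.
Exception (d)'s conditions are all satisfied: the facility operates on a batch process; a current Standing Waiver is held. But applying paragraph (h): (h) operates — a current Class A Certificate is held. So (d) is unavailable.
Exception (e)'s conditions are all satisfied: the baseline figure is 181, meeting the 166 threshold; a current Category F Certificate is held; the facility's floor area is 1,800 m², under the 1,850 m² limit. However, paragraphs (i)–(n) must be considered: (i) operates against (e): the qualifying period is 275 days, under the 300 days limit. (j) operates (the print shop is within 200 m of a designated waterway), but is itself disapplied by (k): (k) operates — the reference index is 116, below the 123 limit. (l) is triggered (a current Tier 5 Clearance is held), but yields to (m): (m) operates against (l): a current Standing Registration is held. (n), which would lift (m), is not triggered — no current Class A Clearance is held. Exception (e) does not apply.
Every exception is unavailable, so the rule governs.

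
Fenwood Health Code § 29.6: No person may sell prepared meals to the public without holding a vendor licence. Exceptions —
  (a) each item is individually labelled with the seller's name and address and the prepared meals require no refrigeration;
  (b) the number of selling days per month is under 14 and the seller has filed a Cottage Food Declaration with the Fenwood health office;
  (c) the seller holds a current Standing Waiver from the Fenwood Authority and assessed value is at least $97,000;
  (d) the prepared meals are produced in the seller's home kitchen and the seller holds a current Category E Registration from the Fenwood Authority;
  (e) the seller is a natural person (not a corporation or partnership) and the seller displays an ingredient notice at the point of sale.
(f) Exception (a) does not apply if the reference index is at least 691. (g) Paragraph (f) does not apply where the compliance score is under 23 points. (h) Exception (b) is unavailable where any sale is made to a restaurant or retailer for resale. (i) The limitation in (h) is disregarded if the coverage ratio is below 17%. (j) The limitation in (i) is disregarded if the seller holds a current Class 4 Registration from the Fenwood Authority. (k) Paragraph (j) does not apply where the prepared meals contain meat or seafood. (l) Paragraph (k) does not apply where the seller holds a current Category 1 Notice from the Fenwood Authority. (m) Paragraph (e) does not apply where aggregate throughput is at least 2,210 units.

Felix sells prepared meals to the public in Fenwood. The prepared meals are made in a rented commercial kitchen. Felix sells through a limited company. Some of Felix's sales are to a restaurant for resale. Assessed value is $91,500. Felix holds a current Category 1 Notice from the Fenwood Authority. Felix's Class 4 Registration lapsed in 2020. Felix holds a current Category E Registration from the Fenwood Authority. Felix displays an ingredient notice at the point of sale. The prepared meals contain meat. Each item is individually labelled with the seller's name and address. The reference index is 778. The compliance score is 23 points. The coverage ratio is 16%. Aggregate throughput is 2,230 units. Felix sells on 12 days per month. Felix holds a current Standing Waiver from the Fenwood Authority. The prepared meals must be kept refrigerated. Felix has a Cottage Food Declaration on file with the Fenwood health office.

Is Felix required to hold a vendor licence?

Exception (a) requires that the prepared meals require no refrigeration; but the prepared meals require refrigeration, so (a) is unavailable.
Exception (b)'s conditions are all satisfied: the number of selling days per month is 12, under the 14 limit; a Cottage Food Declaration is on file. As to paragraphs (h)–(l): (h) is triggered (some sales are to a restaurant for resale), but is set aside by (i): (i) is triggered — the coverage ratio is 16%, below the 17% limit. (j), which would lift (i), is inapplicable — the Class 4 Registration is not current. Exception (b) stands.
Exception (c) requires that assessed value is at least $97,000; but assessed value is $91,500, short of $97,000, so (c) is unavailable.
Exception (d) requires that the prepared meals are produced in the seller's home kitchen; but the prepared meals are made in a commercial kitchen, not a home kitchen, so (d) is unavailable.
Exception (e) requires that the seller is a natural person (not a corporation or partnership); but the seller operates through a limited company, so (e) is unavailable.

No — exception (b) applies; Felix is not required to hold a vendor licence.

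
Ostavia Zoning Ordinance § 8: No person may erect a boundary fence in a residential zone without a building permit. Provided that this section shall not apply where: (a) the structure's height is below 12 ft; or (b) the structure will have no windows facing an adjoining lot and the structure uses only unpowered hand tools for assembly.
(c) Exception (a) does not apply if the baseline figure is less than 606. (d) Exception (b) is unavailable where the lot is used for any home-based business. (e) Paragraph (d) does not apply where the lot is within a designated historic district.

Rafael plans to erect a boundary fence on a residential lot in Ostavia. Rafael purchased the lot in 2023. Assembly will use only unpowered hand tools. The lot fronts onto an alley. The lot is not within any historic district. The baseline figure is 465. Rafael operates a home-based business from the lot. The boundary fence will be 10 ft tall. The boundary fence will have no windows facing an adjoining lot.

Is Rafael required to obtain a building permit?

Exception (a): the structure's height is 10 ft, below the 12 ft limit — every condition holds. But applying paragraph (c): (c) applies — the baseline figure is 465, less than the 606 limit. So (a) is unavailable.
Exception (b)'s conditions are all satisfied: no windows face an adjoining lot; assembly uses only hand tools. However, paragraphs (d)–(e) must be considered: (d) operates against (b): a home-based business operates on the lot. (e) is inapplicable (the lot is not in a historic district), so (d) stands. So (b) is unavailable.
No exception is made out. Rafael falls within the general rule.

Yes — Rafael must obtain a building permit.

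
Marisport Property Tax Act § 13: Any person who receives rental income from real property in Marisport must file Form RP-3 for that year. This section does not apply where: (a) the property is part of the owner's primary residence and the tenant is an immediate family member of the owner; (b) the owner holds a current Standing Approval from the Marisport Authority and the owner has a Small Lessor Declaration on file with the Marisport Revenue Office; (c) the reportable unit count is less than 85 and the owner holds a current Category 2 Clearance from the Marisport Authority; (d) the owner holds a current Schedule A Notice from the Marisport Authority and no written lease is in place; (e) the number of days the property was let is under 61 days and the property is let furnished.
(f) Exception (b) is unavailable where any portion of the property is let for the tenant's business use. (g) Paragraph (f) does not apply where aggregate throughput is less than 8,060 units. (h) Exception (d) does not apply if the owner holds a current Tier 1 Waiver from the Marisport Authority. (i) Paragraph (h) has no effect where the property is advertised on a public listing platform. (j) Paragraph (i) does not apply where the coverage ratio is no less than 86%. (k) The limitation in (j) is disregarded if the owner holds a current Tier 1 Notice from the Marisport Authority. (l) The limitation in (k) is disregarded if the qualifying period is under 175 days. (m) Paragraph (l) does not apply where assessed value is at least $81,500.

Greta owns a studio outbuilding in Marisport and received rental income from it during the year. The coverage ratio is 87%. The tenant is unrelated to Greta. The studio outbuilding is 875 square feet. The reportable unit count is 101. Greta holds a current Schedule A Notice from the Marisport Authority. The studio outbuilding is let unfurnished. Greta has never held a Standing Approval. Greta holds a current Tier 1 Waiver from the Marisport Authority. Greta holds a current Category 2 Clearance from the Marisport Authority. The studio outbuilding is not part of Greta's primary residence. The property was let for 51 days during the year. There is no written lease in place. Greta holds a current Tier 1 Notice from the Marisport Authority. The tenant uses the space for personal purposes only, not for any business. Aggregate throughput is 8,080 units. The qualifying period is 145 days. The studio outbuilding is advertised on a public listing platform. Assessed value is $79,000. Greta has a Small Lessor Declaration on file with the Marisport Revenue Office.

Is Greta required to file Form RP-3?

Exception (a) requires that the property is part of the owner's primary residence; but the studio outbuilding is not part of the primary residence, so (a) is unavailable.
Exception (b) does not apply: there is no Standing Approval in force.
Exception (c) fails — the reportable unit count is 101, not less than 85.
All of (d)'s requirements are met (a current Schedule A Notice is held; there is no written lease). But applying paragraphs (h)–(m): (h) operates against (d): a current Tier 1 Waiver is held. (i) would limit (h) — the property is publicly advertised — but (j) sets (i) aside: (j) operates — the coverage ratio is 87%, meeting the 86% threshold. (k) is engaged (a current Tier 1 Notice is held), but is overridden by (l): (l) operates against (k): the qualifying period is 145 days, under the 175 days limit. (m), which would lift (l), is not triggered — assessed value is $79,000, short of $81,500. (d) is therefore removed.
Exception (e) requires that the property is let furnished; but the property is let unfurnished, so (e) is unavailable.
No exception displaces § 13.

Yes — Greta must file Form RP-3.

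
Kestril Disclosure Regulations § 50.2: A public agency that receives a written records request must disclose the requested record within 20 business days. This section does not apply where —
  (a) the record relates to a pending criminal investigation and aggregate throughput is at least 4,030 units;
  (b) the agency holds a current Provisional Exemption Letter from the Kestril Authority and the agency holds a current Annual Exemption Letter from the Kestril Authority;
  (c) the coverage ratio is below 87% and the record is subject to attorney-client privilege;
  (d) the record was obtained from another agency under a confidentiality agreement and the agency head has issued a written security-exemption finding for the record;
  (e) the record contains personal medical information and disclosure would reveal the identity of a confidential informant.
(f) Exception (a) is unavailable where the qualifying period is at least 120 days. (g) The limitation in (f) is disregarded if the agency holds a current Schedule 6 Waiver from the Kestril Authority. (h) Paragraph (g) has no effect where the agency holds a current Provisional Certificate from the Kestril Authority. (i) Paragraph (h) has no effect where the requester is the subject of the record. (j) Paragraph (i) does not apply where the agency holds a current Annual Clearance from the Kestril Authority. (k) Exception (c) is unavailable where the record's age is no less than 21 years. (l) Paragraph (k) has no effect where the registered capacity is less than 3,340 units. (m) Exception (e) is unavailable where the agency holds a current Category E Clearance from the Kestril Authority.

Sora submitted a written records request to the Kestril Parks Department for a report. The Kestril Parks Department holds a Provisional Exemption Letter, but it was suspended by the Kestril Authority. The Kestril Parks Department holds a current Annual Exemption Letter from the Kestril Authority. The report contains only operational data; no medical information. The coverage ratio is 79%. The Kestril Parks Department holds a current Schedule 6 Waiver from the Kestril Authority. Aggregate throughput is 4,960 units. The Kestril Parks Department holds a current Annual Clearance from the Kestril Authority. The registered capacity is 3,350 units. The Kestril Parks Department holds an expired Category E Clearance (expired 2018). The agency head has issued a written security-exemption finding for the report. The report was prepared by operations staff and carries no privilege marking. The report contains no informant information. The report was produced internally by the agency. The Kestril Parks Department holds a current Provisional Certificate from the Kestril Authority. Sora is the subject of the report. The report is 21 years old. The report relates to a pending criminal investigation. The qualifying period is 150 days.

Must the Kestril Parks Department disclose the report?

Exception (a): the report relates to a pending investigation; aggregate throughput is 4,960 units, meeting the 4,030 units threshold — every condition holds. Turning to paragraphs (f)–(j): (f) operates — the qualifying period is 150 days, meeting the 120 days threshold. (g) would limit (f) — a current Schedule 6 Waiver is held — but (h) sets (g) aside: (h) operates against (g): a current Provisional Certificate is held. (i) applies (Sora is the subject of the report), but is overridden by (j): (j) operates against (i): a current Annual Clearance is held. Exception (a) does not apply.
Exception (b) fails — no current Provisional Exemption Letter is held.
Exception (c) does not apply: the report carries no privilege marking.
Exception (d) does not apply: the report was produced internally.
Exception (e) requires that the record contains personal medical information; but the report contains only operational data, so (e) is unavailable.
No exception displaces § 50.2.

Yes — the Kestril Parks Department must disclose the report.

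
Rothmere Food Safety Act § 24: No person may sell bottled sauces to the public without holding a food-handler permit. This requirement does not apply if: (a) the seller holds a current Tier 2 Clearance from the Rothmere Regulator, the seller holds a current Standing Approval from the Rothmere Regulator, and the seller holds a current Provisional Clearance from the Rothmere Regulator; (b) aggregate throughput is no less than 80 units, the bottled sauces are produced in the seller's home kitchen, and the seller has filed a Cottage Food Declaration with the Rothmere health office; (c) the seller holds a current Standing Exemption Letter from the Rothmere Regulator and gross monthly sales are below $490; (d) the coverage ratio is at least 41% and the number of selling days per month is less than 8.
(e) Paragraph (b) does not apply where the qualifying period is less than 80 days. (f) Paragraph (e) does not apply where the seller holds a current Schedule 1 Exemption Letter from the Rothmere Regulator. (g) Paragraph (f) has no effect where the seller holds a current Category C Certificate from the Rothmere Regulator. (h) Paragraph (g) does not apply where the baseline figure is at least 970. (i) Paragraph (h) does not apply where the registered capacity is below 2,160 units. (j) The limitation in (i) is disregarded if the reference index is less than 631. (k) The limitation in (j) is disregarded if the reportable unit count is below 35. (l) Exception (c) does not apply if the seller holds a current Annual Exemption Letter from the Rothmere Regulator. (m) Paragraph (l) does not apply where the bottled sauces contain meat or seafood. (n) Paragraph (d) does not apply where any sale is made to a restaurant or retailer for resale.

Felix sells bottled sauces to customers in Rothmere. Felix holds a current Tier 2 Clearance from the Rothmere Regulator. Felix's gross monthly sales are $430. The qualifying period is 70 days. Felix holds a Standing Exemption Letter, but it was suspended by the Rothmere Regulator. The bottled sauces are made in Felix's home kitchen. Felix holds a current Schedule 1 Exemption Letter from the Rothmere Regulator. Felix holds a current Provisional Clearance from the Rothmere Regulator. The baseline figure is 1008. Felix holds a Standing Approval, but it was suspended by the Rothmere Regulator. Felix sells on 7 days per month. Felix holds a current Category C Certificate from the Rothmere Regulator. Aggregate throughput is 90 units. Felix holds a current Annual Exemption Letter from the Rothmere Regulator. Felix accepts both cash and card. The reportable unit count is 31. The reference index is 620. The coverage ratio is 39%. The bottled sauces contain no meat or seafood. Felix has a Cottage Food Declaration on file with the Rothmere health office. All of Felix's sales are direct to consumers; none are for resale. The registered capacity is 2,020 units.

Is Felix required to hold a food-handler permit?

Exception (a) does not apply: no current Standing Approval is held.
Exception (b)'s conditions are all satisfied: aggregate throughput is 90 units, meeting the 80 units threshold; the bottled sauces are home-kitchen produced; a Cottage Food Declaration is on file. But applying paragraphs (e)–(k): (e) operates against (b): the qualifying period is 70 days, less than the 80 days limit. (f) operates (a current Schedule 1 Exemption Letter is held), but is set aside by (g): (g) operates against (f): a current Category C Certificate is held. (h) is triggered (the baseline figure is 1,008, meeting the 970 threshold), but yields to (i): (i) is triggered — the registered capacity is 2,020 units, below the 2,160 units limit. (j) would limit (i) — the reference index is 620, less than the 631 limit — but (k) sets (j) aside: (k) applies — the reportable unit count is 31, below the 35 limit. Exception (b) does not apply.
Exception (c) fails — there is no Standing Exemption Letter in force.
Exception (d) fails — the coverage ratio is 39%, short of 41%.
None of the exceptions is available; § 24 applies in full.

Yes — Felix must hold a food-handler permit.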